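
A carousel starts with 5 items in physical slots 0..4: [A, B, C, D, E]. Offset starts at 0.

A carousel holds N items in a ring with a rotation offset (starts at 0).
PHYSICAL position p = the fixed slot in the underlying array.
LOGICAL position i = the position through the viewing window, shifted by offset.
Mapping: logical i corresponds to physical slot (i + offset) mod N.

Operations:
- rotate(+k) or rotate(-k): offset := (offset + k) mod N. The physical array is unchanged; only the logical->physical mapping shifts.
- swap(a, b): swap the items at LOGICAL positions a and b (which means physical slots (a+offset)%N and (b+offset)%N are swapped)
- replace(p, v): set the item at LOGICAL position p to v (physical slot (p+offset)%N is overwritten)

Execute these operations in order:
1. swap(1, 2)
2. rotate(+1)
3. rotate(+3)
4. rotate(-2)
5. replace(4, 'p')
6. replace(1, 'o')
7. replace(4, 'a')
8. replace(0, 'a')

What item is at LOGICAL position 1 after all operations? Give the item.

After op 1 (swap(1, 2)): offset=0, physical=[A,C,B,D,E], logical=[A,C,B,D,E]
After op 2 (rotate(+1)): offset=1, physical=[A,C,B,D,E], logical=[C,B,D,E,A]
After op 3 (rotate(+3)): offset=4, physical=[A,C,B,D,E], logical=[E,A,C,B,D]
After op 4 (rotate(-2)): offset=2, physical=[A,C,B,D,E], logical=[B,D,E,A,C]
After op 5 (replace(4, 'p')): offset=2, physical=[A,p,B,D,E], logical=[B,D,E,A,p]
After op 6 (replace(1, 'o')): offset=2, physical=[A,p,B,o,E], logical=[B,o,E,A,p]
After op 7 (replace(4, 'a')): offset=2, physical=[A,a,B,o,E], logical=[B,o,E,A,a]
After op 8 (replace(0, 'a')): offset=2, physical=[A,a,a,o,E], logical=[a,o,E,A,a]

Answer: o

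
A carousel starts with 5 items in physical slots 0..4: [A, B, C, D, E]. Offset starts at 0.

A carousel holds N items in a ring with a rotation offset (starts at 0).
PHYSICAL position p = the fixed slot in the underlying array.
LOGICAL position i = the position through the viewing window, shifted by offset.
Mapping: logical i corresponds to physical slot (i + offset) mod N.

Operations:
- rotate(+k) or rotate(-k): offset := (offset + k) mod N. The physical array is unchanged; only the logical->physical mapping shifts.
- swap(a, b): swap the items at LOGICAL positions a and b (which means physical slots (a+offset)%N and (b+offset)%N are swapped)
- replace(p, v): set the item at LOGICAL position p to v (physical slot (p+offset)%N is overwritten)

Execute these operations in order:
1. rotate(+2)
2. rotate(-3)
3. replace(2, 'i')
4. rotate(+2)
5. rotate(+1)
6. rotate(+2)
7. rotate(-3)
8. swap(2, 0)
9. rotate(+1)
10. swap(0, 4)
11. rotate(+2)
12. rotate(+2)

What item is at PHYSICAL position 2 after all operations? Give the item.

After op 1 (rotate(+2)): offset=2, physical=[A,B,C,D,E], logical=[C,D,E,A,B]
After op 2 (rotate(-3)): offset=4, physical=[A,B,C,D,E], logical=[E,A,B,C,D]
After op 3 (replace(2, 'i')): offset=4, physical=[A,i,C,D,E], logical=[E,A,i,C,D]
After op 4 (rotate(+2)): offset=1, physical=[A,i,C,D,E], logical=[i,C,D,E,A]
After op 5 (rotate(+1)): offset=2, physical=[A,i,C,D,E], logical=[C,D,E,A,i]
After op 6 (rotate(+2)): offset=4, physical=[A,i,C,D,E], logical=[E,A,i,C,D]
After op 7 (rotate(-3)): offset=1, physical=[A,i,C,D,E], logical=[i,C,D,E,A]
After op 8 (swap(2, 0)): offset=1, physical=[A,D,C,i,E], logical=[D,C,i,E,A]
After op 9 (rotate(+1)): offset=2, physical=[A,D,C,i,E], logical=[C,i,E,A,D]
After op 10 (swap(0, 4)): offset=2, physical=[A,C,D,i,E], logical=[D,i,E,A,C]
After op 11 (rotate(+2)): offset=4, physical=[A,C,D,i,E], logical=[E,A,C,D,i]
After op 12 (rotate(+2)): offset=1, physical=[A,C,D,i,E], logical=[C,D,i,E,A]

Answer: D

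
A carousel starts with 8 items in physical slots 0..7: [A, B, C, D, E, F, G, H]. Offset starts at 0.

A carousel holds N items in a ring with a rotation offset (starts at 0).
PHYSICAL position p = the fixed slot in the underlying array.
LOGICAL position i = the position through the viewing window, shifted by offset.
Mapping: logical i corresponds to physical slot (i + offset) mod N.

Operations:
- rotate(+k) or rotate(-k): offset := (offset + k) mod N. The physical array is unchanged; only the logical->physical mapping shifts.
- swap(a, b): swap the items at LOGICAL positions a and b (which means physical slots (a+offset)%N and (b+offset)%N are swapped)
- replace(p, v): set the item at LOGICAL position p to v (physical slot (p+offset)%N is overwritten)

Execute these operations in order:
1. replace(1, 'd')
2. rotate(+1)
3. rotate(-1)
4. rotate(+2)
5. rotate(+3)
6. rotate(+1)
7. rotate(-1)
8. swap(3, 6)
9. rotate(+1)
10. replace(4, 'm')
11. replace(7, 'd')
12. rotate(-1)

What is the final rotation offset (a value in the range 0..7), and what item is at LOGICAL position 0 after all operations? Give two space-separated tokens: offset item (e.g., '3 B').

After op 1 (replace(1, 'd')): offset=0, physical=[A,d,C,D,E,F,G,H], logical=[A,d,C,D,E,F,G,H]
After op 2 (rotate(+1)): offset=1, physical=[A,d,C,D,E,F,G,H], logical=[d,C,D,E,F,G,H,A]
After op 3 (rotate(-1)): offset=0, physical=[A,d,C,D,E,F,G,H], logical=[A,d,C,D,E,F,G,H]
After op 4 (rotate(+2)): offset=2, physical=[A,d,C,D,E,F,G,H], logical=[C,D,E,F,G,H,A,d]
After op 5 (rotate(+3)): offset=5, physical=[A,d,C,D,E,F,G,H], logical=[F,G,H,A,d,C,D,E]
After op 6 (rotate(+1)): offset=6, physical=[A,d,C,D,E,F,G,H], logical=[G,H,A,d,C,D,E,F]
After op 7 (rotate(-1)): offset=5, physical=[A,d,C,D,E,F,G,H], logical=[F,G,H,A,d,C,D,E]
After op 8 (swap(3, 6)): offset=5, physical=[D,d,C,A,E,F,G,H], logical=[F,G,H,D,d,C,A,E]
After op 9 (rotate(+1)): offset=6, physical=[D,d,C,A,E,F,G,H], logical=[G,H,D,d,C,A,E,F]
After op 10 (replace(4, 'm')): offset=6, physical=[D,d,m,A,E,F,G,H], logical=[G,H,D,d,m,A,E,F]
After op 11 (replace(7, 'd')): offset=6, physical=[D,d,m,A,E,d,G,H], logical=[G,H,D,d,m,A,E,d]
After op 12 (rotate(-1)): offset=5, physical=[D,d,m,A,E,d,G,H], logical=[d,G,H,D,d,m,A,E]

Answer: 5 d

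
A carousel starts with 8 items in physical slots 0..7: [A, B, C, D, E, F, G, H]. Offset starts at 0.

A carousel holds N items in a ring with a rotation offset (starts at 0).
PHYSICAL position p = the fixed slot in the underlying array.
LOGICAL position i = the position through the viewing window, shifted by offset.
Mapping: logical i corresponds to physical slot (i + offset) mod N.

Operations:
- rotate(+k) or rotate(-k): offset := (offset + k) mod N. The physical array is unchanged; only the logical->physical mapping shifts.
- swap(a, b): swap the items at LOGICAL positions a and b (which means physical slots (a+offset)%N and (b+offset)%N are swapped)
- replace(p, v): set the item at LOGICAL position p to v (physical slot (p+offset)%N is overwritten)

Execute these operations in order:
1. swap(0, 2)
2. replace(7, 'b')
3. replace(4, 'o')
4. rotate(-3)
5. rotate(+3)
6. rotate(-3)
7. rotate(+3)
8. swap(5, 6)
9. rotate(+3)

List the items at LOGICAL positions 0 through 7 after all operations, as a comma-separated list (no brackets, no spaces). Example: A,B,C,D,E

Answer: D,o,G,F,b,C,B,A

Derivation:
After op 1 (swap(0, 2)): offset=0, physical=[C,B,A,D,E,F,G,H], logical=[C,B,A,D,E,F,G,H]
After op 2 (replace(7, 'b')): offset=0, physical=[C,B,A,D,E,F,G,b], logical=[C,B,A,D,E,F,G,b]
After op 3 (replace(4, 'o')): offset=0, physical=[C,B,A,D,o,F,G,b], logical=[C,B,A,D,o,F,G,b]
After op 4 (rotate(-3)): offset=5, physical=[C,B,A,D,o,F,G,b], logical=[F,G,b,C,B,A,D,o]
After op 5 (rotate(+3)): offset=0, physical=[C,B,A,D,o,F,G,b], logical=[C,B,A,D,o,F,G,b]
After op 6 (rotate(-3)): offset=5, physical=[C,B,A,D,o,F,G,b], logical=[F,G,b,C,B,A,D,o]
After op 7 (rotate(+3)): offset=0, physical=[C,B,A,D,o,F,G,b], logical=[C,B,A,D,o,F,G,b]
After op 8 (swap(5, 6)): offset=0, physical=[C,B,A,D,o,G,F,b], logical=[C,B,A,D,o,G,F,b]
After op 9 (rotate(+3)): offset=3, physical=[C,B,A,D,o,G,F,b], logical=[D,o,G,F,b,C,B,A]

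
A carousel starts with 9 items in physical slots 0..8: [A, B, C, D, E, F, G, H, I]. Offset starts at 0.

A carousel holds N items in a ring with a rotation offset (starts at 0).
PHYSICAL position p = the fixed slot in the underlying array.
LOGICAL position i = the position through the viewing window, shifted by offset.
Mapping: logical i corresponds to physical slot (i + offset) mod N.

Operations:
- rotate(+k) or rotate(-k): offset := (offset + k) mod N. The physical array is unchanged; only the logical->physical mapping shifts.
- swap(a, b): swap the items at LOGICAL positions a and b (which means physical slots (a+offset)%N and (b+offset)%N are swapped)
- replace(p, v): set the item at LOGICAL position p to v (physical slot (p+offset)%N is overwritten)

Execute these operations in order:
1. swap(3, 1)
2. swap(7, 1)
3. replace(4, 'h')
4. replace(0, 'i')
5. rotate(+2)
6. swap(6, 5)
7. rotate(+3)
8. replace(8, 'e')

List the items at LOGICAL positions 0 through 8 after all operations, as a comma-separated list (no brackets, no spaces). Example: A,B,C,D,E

After op 1 (swap(3, 1)): offset=0, physical=[A,D,C,B,E,F,G,H,I], logical=[A,D,C,B,E,F,G,H,I]
After op 2 (swap(7, 1)): offset=0, physical=[A,H,C,B,E,F,G,D,I], logical=[A,H,C,B,E,F,G,D,I]
After op 3 (replace(4, 'h')): offset=0, physical=[A,H,C,B,h,F,G,D,I], logical=[A,H,C,B,h,F,G,D,I]
After op 4 (replace(0, 'i')): offset=0, physical=[i,H,C,B,h,F,G,D,I], logical=[i,H,C,B,h,F,G,D,I]
After op 5 (rotate(+2)): offset=2, physical=[i,H,C,B,h,F,G,D,I], logical=[C,B,h,F,G,D,I,i,H]
After op 6 (swap(6, 5)): offset=2, physical=[i,H,C,B,h,F,G,I,D], logical=[C,B,h,F,G,I,D,i,H]
After op 7 (rotate(+3)): offset=5, physical=[i,H,C,B,h,F,G,I,D], logical=[F,G,I,D,i,H,C,B,h]
After op 8 (replace(8, 'e')): offset=5, physical=[i,H,C,B,e,F,G,I,D], logical=[F,G,I,D,i,H,C,B,e]

Answer: F,G,I,D,i,H,C,B,e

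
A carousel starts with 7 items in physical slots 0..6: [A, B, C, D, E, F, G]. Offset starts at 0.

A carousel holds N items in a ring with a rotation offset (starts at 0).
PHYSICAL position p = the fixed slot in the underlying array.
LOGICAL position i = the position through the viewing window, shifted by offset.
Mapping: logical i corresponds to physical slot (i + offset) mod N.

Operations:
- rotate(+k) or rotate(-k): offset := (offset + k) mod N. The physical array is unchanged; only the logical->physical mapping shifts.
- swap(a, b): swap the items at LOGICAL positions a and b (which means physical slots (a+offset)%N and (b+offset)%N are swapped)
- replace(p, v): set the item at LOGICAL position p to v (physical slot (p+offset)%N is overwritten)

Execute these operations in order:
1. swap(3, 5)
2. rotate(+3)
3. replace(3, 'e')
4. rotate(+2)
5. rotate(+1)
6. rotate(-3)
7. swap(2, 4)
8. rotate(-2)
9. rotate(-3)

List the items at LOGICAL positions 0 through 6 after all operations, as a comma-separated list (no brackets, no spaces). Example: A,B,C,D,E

Answer: A,e,D,B,C,F,E

Derivation:
After op 1 (swap(3, 5)): offset=0, physical=[A,B,C,F,E,D,G], logical=[A,B,C,F,E,D,G]
After op 2 (rotate(+3)): offset=3, physical=[A,B,C,F,E,D,G], logical=[F,E,D,G,A,B,C]
After op 3 (replace(3, 'e')): offset=3, physical=[A,B,C,F,E,D,e], logical=[F,E,D,e,A,B,C]
After op 4 (rotate(+2)): offset=5, physical=[A,B,C,F,E,D,e], logical=[D,e,A,B,C,F,E]
After op 5 (rotate(+1)): offset=6, physical=[A,B,C,F,E,D,e], logical=[e,A,B,C,F,E,D]
After op 6 (rotate(-3)): offset=3, physical=[A,B,C,F,E,D,e], logical=[F,E,D,e,A,B,C]
After op 7 (swap(2, 4)): offset=3, physical=[D,B,C,F,E,A,e], logical=[F,E,A,e,D,B,C]
After op 8 (rotate(-2)): offset=1, physical=[D,B,C,F,E,A,e], logical=[B,C,F,E,A,e,D]
After op 9 (rotate(-3)): offset=5, physical=[D,B,C,F,E,A,e], logical=[A,e,D,B,C,F,E]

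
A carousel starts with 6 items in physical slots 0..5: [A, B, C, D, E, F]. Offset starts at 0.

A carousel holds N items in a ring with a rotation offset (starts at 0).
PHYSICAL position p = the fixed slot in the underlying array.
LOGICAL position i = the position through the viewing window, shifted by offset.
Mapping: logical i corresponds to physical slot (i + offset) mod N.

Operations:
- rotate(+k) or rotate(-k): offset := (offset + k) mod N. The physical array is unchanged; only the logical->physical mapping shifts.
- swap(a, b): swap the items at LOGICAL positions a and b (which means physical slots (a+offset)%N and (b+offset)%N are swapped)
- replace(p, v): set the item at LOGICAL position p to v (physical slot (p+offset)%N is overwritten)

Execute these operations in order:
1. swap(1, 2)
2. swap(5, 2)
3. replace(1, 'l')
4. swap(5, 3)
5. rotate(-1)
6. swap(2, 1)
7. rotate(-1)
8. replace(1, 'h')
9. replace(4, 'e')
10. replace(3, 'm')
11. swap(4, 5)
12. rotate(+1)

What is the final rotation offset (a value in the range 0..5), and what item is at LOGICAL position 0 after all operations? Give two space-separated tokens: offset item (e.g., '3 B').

After op 1 (swap(1, 2)): offset=0, physical=[A,C,B,D,E,F], logical=[A,C,B,D,E,F]
After op 2 (swap(5, 2)): offset=0, physical=[A,C,F,D,E,B], logical=[A,C,F,D,E,B]
After op 3 (replace(1, 'l')): offset=0, physical=[A,l,F,D,E,B], logical=[A,l,F,D,E,B]
After op 4 (swap(5, 3)): offset=0, physical=[A,l,F,B,E,D], logical=[A,l,F,B,E,D]
After op 5 (rotate(-1)): offset=5, physical=[A,l,F,B,E,D], logical=[D,A,l,F,B,E]
After op 6 (swap(2, 1)): offset=5, physical=[l,A,F,B,E,D], logical=[D,l,A,F,B,E]
After op 7 (rotate(-1)): offset=4, physical=[l,A,F,B,E,D], logical=[E,D,l,A,F,B]
After op 8 (replace(1, 'h')): offset=4, physical=[l,A,F,B,E,h], logical=[E,h,l,A,F,B]
After op 9 (replace(4, 'e')): offset=4, physical=[l,A,e,B,E,h], logical=[E,h,l,A,e,B]
After op 10 (replace(3, 'm')): offset=4, physical=[l,m,e,B,E,h], logical=[E,h,l,m,e,B]
After op 11 (swap(4, 5)): offset=4, physical=[l,m,B,e,E,h], logical=[E,h,l,m,B,e]
After op 12 (rotate(+1)): offset=5, physical=[l,m,B,e,E,h], logical=[h,l,m,B,e,E]

Answer: 5 h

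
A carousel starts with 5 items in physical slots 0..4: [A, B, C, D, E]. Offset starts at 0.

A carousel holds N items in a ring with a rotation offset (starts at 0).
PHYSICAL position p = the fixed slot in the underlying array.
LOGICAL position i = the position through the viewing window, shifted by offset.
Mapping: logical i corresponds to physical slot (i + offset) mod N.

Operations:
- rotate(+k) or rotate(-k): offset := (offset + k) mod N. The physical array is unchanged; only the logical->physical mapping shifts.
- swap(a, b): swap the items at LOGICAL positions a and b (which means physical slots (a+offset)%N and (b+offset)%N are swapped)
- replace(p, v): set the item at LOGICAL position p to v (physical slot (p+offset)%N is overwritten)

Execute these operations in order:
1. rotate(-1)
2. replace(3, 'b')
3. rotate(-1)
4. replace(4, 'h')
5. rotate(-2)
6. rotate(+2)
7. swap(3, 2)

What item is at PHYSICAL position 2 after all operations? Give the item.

Answer: h

Derivation:
After op 1 (rotate(-1)): offset=4, physical=[A,B,C,D,E], logical=[E,A,B,C,D]
After op 2 (replace(3, 'b')): offset=4, physical=[A,B,b,D,E], logical=[E,A,B,b,D]
After op 3 (rotate(-1)): offset=3, physical=[A,B,b,D,E], logical=[D,E,A,B,b]
After op 4 (replace(4, 'h')): offset=3, physical=[A,B,h,D,E], logical=[D,E,A,B,h]
After op 5 (rotate(-2)): offset=1, physical=[A,B,h,D,E], logical=[B,h,D,E,A]
After op 6 (rotate(+2)): offset=3, physical=[A,B,h,D,E], logical=[D,E,A,B,h]
After op 7 (swap(3, 2)): offset=3, physical=[B,A,h,D,E], logical=[D,E,B,A,h]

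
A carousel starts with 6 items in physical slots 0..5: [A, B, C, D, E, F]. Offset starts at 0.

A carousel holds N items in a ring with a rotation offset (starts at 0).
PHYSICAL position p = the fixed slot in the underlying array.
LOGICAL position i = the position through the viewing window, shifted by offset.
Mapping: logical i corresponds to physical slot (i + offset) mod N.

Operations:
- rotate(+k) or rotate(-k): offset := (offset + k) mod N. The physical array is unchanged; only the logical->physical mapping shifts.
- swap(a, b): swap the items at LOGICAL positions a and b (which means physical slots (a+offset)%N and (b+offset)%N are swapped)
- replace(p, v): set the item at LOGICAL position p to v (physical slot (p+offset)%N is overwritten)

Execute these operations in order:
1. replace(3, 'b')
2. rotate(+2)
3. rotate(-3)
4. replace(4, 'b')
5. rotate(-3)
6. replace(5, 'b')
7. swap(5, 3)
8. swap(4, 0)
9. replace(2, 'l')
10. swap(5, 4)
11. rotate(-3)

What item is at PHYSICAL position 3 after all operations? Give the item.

Answer: b

Derivation:
After op 1 (replace(3, 'b')): offset=0, physical=[A,B,C,b,E,F], logical=[A,B,C,b,E,F]
After op 2 (rotate(+2)): offset=2, physical=[A,B,C,b,E,F], logical=[C,b,E,F,A,B]
After op 3 (rotate(-3)): offset=5, physical=[A,B,C,b,E,F], logical=[F,A,B,C,b,E]
After op 4 (replace(4, 'b')): offset=5, physical=[A,B,C,b,E,F], logical=[F,A,B,C,b,E]
After op 5 (rotate(-3)): offset=2, physical=[A,B,C,b,E,F], logical=[C,b,E,F,A,B]
After op 6 (replace(5, 'b')): offset=2, physical=[A,b,C,b,E,F], logical=[C,b,E,F,A,b]
After op 7 (swap(5, 3)): offset=2, physical=[A,F,C,b,E,b], logical=[C,b,E,b,A,F]
After op 8 (swap(4, 0)): offset=2, physical=[C,F,A,b,E,b], logical=[A,b,E,b,C,F]
After op 9 (replace(2, 'l')): offset=2, physical=[C,F,A,b,l,b], logical=[A,b,l,b,C,F]
After op 10 (swap(5, 4)): offset=2, physical=[F,C,A,b,l,b], logical=[A,b,l,b,F,C]
After op 11 (rotate(-3)): offset=5, physical=[F,C,A,b,l,b], logical=[b,F,C,A,b,l]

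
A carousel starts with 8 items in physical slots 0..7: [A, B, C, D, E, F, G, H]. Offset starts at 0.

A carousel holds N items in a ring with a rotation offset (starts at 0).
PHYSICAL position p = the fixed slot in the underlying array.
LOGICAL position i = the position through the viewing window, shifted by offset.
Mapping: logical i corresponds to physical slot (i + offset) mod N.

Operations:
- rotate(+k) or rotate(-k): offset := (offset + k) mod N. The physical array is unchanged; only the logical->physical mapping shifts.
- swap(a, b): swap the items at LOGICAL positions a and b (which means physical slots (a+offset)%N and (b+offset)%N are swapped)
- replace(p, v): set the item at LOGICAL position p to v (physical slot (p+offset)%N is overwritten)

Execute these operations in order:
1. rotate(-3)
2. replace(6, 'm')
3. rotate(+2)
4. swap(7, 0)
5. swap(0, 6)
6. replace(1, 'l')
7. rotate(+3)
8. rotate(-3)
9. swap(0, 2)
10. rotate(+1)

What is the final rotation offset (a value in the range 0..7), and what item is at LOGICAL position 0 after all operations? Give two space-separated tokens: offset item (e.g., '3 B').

Answer: 0 l

Derivation:
After op 1 (rotate(-3)): offset=5, physical=[A,B,C,D,E,F,G,H], logical=[F,G,H,A,B,C,D,E]
After op 2 (replace(6, 'm')): offset=5, physical=[A,B,C,m,E,F,G,H], logical=[F,G,H,A,B,C,m,E]
After op 3 (rotate(+2)): offset=7, physical=[A,B,C,m,E,F,G,H], logical=[H,A,B,C,m,E,F,G]
After op 4 (swap(7, 0)): offset=7, physical=[A,B,C,m,E,F,H,G], logical=[G,A,B,C,m,E,F,H]
After op 5 (swap(0, 6)): offset=7, physical=[A,B,C,m,E,G,H,F], logical=[F,A,B,C,m,E,G,H]
After op 6 (replace(1, 'l')): offset=7, physical=[l,B,C,m,E,G,H,F], logical=[F,l,B,C,m,E,G,H]
After op 7 (rotate(+3)): offset=2, physical=[l,B,C,m,E,G,H,F], logical=[C,m,E,G,H,F,l,B]
After op 8 (rotate(-3)): offset=7, physical=[l,B,C,m,E,G,H,F], logical=[F,l,B,C,m,E,G,H]
After op 9 (swap(0, 2)): offset=7, physical=[l,F,C,m,E,G,H,B], logical=[B,l,F,C,m,E,G,H]
After op 10 (rotate(+1)): offset=0, physical=[l,F,C,m,E,G,H,B], logical=[l,F,C,m,E,G,H,B]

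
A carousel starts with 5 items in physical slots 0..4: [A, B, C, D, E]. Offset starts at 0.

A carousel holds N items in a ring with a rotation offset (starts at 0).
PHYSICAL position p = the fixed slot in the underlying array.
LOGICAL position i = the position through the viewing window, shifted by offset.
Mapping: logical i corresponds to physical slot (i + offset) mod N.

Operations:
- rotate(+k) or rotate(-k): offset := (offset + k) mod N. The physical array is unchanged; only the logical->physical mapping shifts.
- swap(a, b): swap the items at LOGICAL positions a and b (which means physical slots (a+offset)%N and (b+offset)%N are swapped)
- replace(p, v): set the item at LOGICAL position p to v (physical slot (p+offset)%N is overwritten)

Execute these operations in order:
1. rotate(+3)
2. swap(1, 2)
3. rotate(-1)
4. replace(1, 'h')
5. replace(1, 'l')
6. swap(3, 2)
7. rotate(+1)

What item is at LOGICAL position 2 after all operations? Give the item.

Answer: A

Derivation:
After op 1 (rotate(+3)): offset=3, physical=[A,B,C,D,E], logical=[D,E,A,B,C]
After op 2 (swap(1, 2)): offset=3, physical=[E,B,C,D,A], logical=[D,A,E,B,C]
After op 3 (rotate(-1)): offset=2, physical=[E,B,C,D,A], logical=[C,D,A,E,B]
After op 4 (replace(1, 'h')): offset=2, physical=[E,B,C,h,A], logical=[C,h,A,E,B]
After op 5 (replace(1, 'l')): offset=2, physical=[E,B,C,l,A], logical=[C,l,A,E,B]
After op 6 (swap(3, 2)): offset=2, physical=[A,B,C,l,E], logical=[C,l,E,A,B]
After op 7 (rotate(+1)): offset=3, physical=[A,B,C,l,E], logical=[l,E,A,B,C]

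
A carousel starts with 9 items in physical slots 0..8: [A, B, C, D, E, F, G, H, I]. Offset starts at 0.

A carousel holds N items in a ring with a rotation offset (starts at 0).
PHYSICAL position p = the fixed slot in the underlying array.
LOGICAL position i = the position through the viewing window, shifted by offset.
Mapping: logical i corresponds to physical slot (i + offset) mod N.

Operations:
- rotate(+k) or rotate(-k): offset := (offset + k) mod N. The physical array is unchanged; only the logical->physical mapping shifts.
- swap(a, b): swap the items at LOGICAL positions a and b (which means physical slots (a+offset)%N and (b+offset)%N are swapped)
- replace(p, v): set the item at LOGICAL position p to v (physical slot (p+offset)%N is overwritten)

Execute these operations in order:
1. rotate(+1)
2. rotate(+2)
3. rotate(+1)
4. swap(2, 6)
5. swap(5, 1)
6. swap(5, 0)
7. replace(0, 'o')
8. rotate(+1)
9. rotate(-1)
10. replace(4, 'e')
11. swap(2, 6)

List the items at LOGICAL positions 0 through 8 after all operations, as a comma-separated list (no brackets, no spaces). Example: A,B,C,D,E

Answer: o,A,G,H,e,E,B,C,D

Derivation:
After op 1 (rotate(+1)): offset=1, physical=[A,B,C,D,E,F,G,H,I], logical=[B,C,D,E,F,G,H,I,A]
After op 2 (rotate(+2)): offset=3, physical=[A,B,C,D,E,F,G,H,I], logical=[D,E,F,G,H,I,A,B,C]
After op 3 (rotate(+1)): offset=4, physical=[A,B,C,D,E,F,G,H,I], logical=[E,F,G,H,I,A,B,C,D]
After op 4 (swap(2, 6)): offset=4, physical=[A,G,C,D,E,F,B,H,I], logical=[E,F,B,H,I,A,G,C,D]
After op 5 (swap(5, 1)): offset=4, physical=[F,G,C,D,E,A,B,H,I], logical=[E,A,B,H,I,F,G,C,D]
After op 6 (swap(5, 0)): offset=4, physical=[E,G,C,D,F,A,B,H,I], logical=[F,A,B,H,I,E,G,C,D]
After op 7 (replace(0, 'o')): offset=4, physical=[E,G,C,D,o,A,B,H,I], logical=[o,A,B,H,I,E,G,C,D]
After op 8 (rotate(+1)): offset=5, physical=[E,G,C,D,o,A,B,H,I], logical=[A,B,H,I,E,G,C,D,o]
After op 9 (rotate(-1)): offset=4, physical=[E,G,C,D,o,A,B,H,I], logical=[o,A,B,H,I,E,G,C,D]
After op 10 (replace(4, 'e')): offset=4, physical=[E,G,C,D,o,A,B,H,e], logical=[o,A,B,H,e,E,G,C,D]
After op 11 (swap(2, 6)): offset=4, physical=[E,B,C,D,o,A,G,H,e], logical=[o,A,G,H,e,E,B,C,D]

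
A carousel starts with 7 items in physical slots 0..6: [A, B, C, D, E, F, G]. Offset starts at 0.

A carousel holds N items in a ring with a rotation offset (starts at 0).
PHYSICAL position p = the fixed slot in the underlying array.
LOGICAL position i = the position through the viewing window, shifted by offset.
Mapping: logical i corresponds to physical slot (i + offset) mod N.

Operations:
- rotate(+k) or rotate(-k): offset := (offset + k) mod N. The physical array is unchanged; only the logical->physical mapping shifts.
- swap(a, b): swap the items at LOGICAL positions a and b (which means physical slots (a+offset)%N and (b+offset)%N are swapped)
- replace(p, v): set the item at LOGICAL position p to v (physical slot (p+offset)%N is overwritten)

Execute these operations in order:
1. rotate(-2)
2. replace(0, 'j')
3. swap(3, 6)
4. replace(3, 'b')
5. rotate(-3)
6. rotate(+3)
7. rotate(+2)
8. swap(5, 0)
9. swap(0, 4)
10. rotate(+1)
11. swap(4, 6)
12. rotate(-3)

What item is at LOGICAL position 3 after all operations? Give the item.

After op 1 (rotate(-2)): offset=5, physical=[A,B,C,D,E,F,G], logical=[F,G,A,B,C,D,E]
After op 2 (replace(0, 'j')): offset=5, physical=[A,B,C,D,E,j,G], logical=[j,G,A,B,C,D,E]
After op 3 (swap(3, 6)): offset=5, physical=[A,E,C,D,B,j,G], logical=[j,G,A,E,C,D,B]
After op 4 (replace(3, 'b')): offset=5, physical=[A,b,C,D,B,j,G], logical=[j,G,A,b,C,D,B]
After op 5 (rotate(-3)): offset=2, physical=[A,b,C,D,B,j,G], logical=[C,D,B,j,G,A,b]
After op 6 (rotate(+3)): offset=5, physical=[A,b,C,D,B,j,G], logical=[j,G,A,b,C,D,B]
After op 7 (rotate(+2)): offset=0, physical=[A,b,C,D,B,j,G], logical=[A,b,C,D,B,j,G]
After op 8 (swap(5, 0)): offset=0, physical=[j,b,C,D,B,A,G], logical=[j,b,C,D,B,A,G]
After op 9 (swap(0, 4)): offset=0, physical=[B,b,C,D,j,A,G], logical=[B,b,C,D,j,A,G]
After op 10 (rotate(+1)): offset=1, physical=[B,b,C,D,j,A,G], logical=[b,C,D,j,A,G,B]
After op 11 (swap(4, 6)): offset=1, physical=[A,b,C,D,j,B,G], logical=[b,C,D,j,B,G,A]
After op 12 (rotate(-3)): offset=5, physical=[A,b,C,D,j,B,G], logical=[B,G,A,b,C,D,j]

Answer: b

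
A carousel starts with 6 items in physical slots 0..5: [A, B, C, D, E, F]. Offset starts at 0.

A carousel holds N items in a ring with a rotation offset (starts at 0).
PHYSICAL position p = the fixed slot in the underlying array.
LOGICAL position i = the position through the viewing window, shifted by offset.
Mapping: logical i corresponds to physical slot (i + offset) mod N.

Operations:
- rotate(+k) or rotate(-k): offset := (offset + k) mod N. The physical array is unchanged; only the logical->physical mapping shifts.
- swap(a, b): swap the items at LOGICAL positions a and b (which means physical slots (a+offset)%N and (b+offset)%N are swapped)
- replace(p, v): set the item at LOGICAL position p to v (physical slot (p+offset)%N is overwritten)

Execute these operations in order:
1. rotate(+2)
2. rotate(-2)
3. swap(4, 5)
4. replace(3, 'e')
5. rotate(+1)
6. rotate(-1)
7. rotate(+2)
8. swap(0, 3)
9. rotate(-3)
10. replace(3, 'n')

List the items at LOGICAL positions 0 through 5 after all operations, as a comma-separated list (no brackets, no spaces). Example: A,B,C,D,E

After op 1 (rotate(+2)): offset=2, physical=[A,B,C,D,E,F], logical=[C,D,E,F,A,B]
After op 2 (rotate(-2)): offset=0, physical=[A,B,C,D,E,F], logical=[A,B,C,D,E,F]
After op 3 (swap(4, 5)): offset=0, physical=[A,B,C,D,F,E], logical=[A,B,C,D,F,E]
After op 4 (replace(3, 'e')): offset=0, physical=[A,B,C,e,F,E], logical=[A,B,C,e,F,E]
After op 5 (rotate(+1)): offset=1, physical=[A,B,C,e,F,E], logical=[B,C,e,F,E,A]
After op 6 (rotate(-1)): offset=0, physical=[A,B,C,e,F,E], logical=[A,B,C,e,F,E]
After op 7 (rotate(+2)): offset=2, physical=[A,B,C,e,F,E], logical=[C,e,F,E,A,B]
After op 8 (swap(0, 3)): offset=2, physical=[A,B,E,e,F,C], logical=[E,e,F,C,A,B]
After op 9 (rotate(-3)): offset=5, physical=[A,B,E,e,F,C], logical=[C,A,B,E,e,F]
After op 10 (replace(3, 'n')): offset=5, physical=[A,B,n,e,F,C], logical=[C,A,B,n,e,F]

Answer: C,A,B,n,e,F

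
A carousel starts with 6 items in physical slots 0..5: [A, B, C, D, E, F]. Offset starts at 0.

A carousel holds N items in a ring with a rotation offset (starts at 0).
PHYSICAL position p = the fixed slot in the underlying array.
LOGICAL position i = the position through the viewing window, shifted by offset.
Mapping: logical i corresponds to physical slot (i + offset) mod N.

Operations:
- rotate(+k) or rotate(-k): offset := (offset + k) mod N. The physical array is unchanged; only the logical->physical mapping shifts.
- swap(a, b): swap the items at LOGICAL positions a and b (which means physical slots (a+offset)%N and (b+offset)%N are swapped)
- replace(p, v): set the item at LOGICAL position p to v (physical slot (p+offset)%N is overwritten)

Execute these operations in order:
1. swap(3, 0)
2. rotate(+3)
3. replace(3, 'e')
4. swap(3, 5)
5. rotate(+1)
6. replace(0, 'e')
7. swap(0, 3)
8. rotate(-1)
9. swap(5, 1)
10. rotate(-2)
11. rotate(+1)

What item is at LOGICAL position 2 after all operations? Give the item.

After op 1 (swap(3, 0)): offset=0, physical=[D,B,C,A,E,F], logical=[D,B,C,A,E,F]
After op 2 (rotate(+3)): offset=3, physical=[D,B,C,A,E,F], logical=[A,E,F,D,B,C]
After op 3 (replace(3, 'e')): offset=3, physical=[e,B,C,A,E,F], logical=[A,E,F,e,B,C]
After op 4 (swap(3, 5)): offset=3, physical=[C,B,e,A,E,F], logical=[A,E,F,C,B,e]
After op 5 (rotate(+1)): offset=4, physical=[C,B,e,A,E,F], logical=[E,F,C,B,e,A]
After op 6 (replace(0, 'e')): offset=4, physical=[C,B,e,A,e,F], logical=[e,F,C,B,e,A]
After op 7 (swap(0, 3)): offset=4, physical=[C,e,e,A,B,F], logical=[B,F,C,e,e,A]
After op 8 (rotate(-1)): offset=3, physical=[C,e,e,A,B,F], logical=[A,B,F,C,e,e]
After op 9 (swap(5, 1)): offset=3, physical=[C,e,B,A,e,F], logical=[A,e,F,C,e,B]
After op 10 (rotate(-2)): offset=1, physical=[C,e,B,A,e,F], logical=[e,B,A,e,F,C]
After op 11 (rotate(+1)): offset=2, physical=[C,e,B,A,e,F], logical=[B,A,e,F,C,e]

Answer: e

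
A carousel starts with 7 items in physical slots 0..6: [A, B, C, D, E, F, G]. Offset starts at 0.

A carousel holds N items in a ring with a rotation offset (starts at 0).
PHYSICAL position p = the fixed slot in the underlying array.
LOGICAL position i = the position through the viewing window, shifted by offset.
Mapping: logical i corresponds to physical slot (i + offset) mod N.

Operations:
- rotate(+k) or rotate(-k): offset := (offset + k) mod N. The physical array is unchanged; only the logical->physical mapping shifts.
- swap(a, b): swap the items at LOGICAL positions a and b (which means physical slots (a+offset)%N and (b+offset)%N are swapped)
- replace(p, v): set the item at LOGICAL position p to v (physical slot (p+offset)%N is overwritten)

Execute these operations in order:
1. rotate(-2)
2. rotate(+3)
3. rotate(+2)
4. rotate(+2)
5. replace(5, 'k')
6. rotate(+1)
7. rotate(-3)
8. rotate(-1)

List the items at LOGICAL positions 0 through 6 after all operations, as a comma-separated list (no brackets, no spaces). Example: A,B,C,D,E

Answer: C,k,E,F,G,A,B

Derivation:
After op 1 (rotate(-2)): offset=5, physical=[A,B,C,D,E,F,G], logical=[F,G,A,B,C,D,E]
After op 2 (rotate(+3)): offset=1, physical=[A,B,C,D,E,F,G], logical=[B,C,D,E,F,G,A]
After op 3 (rotate(+2)): offset=3, physical=[A,B,C,D,E,F,G], logical=[D,E,F,G,A,B,C]
After op 4 (rotate(+2)): offset=5, physical=[A,B,C,D,E,F,G], logical=[F,G,A,B,C,D,E]
After op 5 (replace(5, 'k')): offset=5, physical=[A,B,C,k,E,F,G], logical=[F,G,A,B,C,k,E]
After op 6 (rotate(+1)): offset=6, physical=[A,B,C,k,E,F,G], logical=[G,A,B,C,k,E,F]
After op 7 (rotate(-3)): offset=3, physical=[A,B,C,k,E,F,G], logical=[k,E,F,G,A,B,C]
After op 8 (rotate(-1)): offset=2, physical=[A,B,C,k,E,F,G], logical=[C,k,E,F,G,A,B]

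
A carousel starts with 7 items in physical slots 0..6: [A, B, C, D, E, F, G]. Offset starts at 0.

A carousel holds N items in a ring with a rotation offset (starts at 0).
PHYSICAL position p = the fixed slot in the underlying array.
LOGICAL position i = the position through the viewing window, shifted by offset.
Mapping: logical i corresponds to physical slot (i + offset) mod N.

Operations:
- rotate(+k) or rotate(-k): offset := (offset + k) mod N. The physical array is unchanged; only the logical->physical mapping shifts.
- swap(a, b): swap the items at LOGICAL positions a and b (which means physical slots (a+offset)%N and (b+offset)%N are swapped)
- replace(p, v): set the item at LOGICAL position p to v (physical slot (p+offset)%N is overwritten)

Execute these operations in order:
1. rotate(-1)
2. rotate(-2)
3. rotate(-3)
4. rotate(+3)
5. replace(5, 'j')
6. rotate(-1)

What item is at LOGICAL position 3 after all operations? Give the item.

Answer: G

Derivation:
After op 1 (rotate(-1)): offset=6, physical=[A,B,C,D,E,F,G], logical=[G,A,B,C,D,E,F]
After op 2 (rotate(-2)): offset=4, physical=[A,B,C,D,E,F,G], logical=[E,F,G,A,B,C,D]
After op 3 (rotate(-3)): offset=1, physical=[A,B,C,D,E,F,G], logical=[B,C,D,E,F,G,A]
After op 4 (rotate(+3)): offset=4, physical=[A,B,C,D,E,F,G], logical=[E,F,G,A,B,C,D]
After op 5 (replace(5, 'j')): offset=4, physical=[A,B,j,D,E,F,G], logical=[E,F,G,A,B,j,D]
After op 6 (rotate(-1)): offset=3, physical=[A,B,j,D,E,F,G], logical=[D,E,F,G,A,B,j]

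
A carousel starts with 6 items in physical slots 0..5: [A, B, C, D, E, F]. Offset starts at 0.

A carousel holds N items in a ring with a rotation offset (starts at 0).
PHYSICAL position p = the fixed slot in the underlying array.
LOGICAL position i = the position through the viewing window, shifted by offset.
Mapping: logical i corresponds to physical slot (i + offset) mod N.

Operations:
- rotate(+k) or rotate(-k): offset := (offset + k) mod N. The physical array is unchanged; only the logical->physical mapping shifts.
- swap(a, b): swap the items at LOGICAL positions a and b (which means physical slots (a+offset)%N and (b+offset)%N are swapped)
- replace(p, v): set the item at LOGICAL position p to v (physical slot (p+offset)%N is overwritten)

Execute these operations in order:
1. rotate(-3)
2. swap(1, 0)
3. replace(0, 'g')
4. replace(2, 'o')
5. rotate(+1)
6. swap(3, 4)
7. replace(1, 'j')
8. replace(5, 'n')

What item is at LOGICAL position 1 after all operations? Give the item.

Answer: j

Derivation:
After op 1 (rotate(-3)): offset=3, physical=[A,B,C,D,E,F], logical=[D,E,F,A,B,C]
After op 2 (swap(1, 0)): offset=3, physical=[A,B,C,E,D,F], logical=[E,D,F,A,B,C]
After op 3 (replace(0, 'g')): offset=3, physical=[A,B,C,g,D,F], logical=[g,D,F,A,B,C]
After op 4 (replace(2, 'o')): offset=3, physical=[A,B,C,g,D,o], logical=[g,D,o,A,B,C]
After op 5 (rotate(+1)): offset=4, physical=[A,B,C,g,D,o], logical=[D,o,A,B,C,g]
After op 6 (swap(3, 4)): offset=4, physical=[A,C,B,g,D,o], logical=[D,o,A,C,B,g]
After op 7 (replace(1, 'j')): offset=4, physical=[A,C,B,g,D,j], logical=[D,j,A,C,B,g]
After op 8 (replace(5, 'n')): offset=4, physical=[A,C,B,n,D,j], logical=[D,j,A,C,B,n]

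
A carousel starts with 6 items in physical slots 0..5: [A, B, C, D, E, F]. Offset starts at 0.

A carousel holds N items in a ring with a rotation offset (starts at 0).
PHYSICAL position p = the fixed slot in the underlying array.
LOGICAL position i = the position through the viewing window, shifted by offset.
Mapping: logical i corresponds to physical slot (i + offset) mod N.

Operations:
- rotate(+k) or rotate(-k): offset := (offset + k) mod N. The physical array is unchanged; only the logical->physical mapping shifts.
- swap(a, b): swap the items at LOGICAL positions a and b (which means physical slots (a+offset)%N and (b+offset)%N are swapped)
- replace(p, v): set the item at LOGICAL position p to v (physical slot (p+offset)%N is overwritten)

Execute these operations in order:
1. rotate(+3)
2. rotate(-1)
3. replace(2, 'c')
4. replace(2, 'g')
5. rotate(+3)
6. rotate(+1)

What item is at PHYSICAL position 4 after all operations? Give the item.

After op 1 (rotate(+3)): offset=3, physical=[A,B,C,D,E,F], logical=[D,E,F,A,B,C]
After op 2 (rotate(-1)): offset=2, physical=[A,B,C,D,E,F], logical=[C,D,E,F,A,B]
After op 3 (replace(2, 'c')): offset=2, physical=[A,B,C,D,c,F], logical=[C,D,c,F,A,B]
After op 4 (replace(2, 'g')): offset=2, physical=[A,B,C,D,g,F], logical=[C,D,g,F,A,B]
After op 5 (rotate(+3)): offset=5, physical=[A,B,C,D,g,F], logical=[F,A,B,C,D,g]
After op 6 (rotate(+1)): offset=0, physical=[A,B,C,D,g,F], logical=[A,B,C,D,g,F]

Answer: g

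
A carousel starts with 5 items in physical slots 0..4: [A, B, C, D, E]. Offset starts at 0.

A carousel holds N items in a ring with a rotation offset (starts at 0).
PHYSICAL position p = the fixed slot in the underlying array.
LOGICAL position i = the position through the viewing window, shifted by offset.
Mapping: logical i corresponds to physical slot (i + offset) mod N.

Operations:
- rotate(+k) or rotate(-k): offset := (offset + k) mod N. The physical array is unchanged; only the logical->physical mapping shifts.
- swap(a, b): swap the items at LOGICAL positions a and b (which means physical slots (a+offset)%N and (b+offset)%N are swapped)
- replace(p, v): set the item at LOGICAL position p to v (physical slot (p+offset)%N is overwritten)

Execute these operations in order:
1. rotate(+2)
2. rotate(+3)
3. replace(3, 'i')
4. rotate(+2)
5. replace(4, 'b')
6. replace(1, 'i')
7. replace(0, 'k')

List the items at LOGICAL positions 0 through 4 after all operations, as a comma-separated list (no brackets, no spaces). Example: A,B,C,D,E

Answer: k,i,E,A,b

Derivation:
After op 1 (rotate(+2)): offset=2, physical=[A,B,C,D,E], logical=[C,D,E,A,B]
After op 2 (rotate(+3)): offset=0, physical=[A,B,C,D,E], logical=[A,B,C,D,E]
After op 3 (replace(3, 'i')): offset=0, physical=[A,B,C,i,E], logical=[A,B,C,i,E]
After op 4 (rotate(+2)): offset=2, physical=[A,B,C,i,E], logical=[C,i,E,A,B]
After op 5 (replace(4, 'b')): offset=2, physical=[A,b,C,i,E], logical=[C,i,E,A,b]
After op 6 (replace(1, 'i')): offset=2, physical=[A,b,C,i,E], logical=[C,i,E,A,b]
After op 7 (replace(0, 'k')): offset=2, physical=[A,b,k,i,E], logical=[k,i,E,A,b]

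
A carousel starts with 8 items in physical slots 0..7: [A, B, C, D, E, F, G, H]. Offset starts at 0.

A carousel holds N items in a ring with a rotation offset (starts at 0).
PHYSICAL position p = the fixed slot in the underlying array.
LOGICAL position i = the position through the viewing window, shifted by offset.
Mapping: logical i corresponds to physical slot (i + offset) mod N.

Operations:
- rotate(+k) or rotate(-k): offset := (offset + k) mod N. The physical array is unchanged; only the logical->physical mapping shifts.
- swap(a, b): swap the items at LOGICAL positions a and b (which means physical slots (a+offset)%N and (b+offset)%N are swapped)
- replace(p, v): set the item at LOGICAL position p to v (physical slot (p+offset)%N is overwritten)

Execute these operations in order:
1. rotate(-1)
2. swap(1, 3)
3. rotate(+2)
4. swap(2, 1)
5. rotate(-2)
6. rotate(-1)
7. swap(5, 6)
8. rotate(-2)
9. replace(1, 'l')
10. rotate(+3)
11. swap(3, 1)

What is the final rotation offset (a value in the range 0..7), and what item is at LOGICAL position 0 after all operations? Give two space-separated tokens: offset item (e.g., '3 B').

Answer: 7 H

Derivation:
After op 1 (rotate(-1)): offset=7, physical=[A,B,C,D,E,F,G,H], logical=[H,A,B,C,D,E,F,G]
After op 2 (swap(1, 3)): offset=7, physical=[C,B,A,D,E,F,G,H], logical=[H,C,B,A,D,E,F,G]
After op 3 (rotate(+2)): offset=1, physical=[C,B,A,D,E,F,G,H], logical=[B,A,D,E,F,G,H,C]
After op 4 (swap(2, 1)): offset=1, physical=[C,B,D,A,E,F,G,H], logical=[B,D,A,E,F,G,H,C]
After op 5 (rotate(-2)): offset=7, physical=[C,B,D,A,E,F,G,H], logical=[H,C,B,D,A,E,F,G]
After op 6 (rotate(-1)): offset=6, physical=[C,B,D,A,E,F,G,H], logical=[G,H,C,B,D,A,E,F]
After op 7 (swap(5, 6)): offset=6, physical=[C,B,D,E,A,F,G,H], logical=[G,H,C,B,D,E,A,F]
After op 8 (rotate(-2)): offset=4, physical=[C,B,D,E,A,F,G,H], logical=[A,F,G,H,C,B,D,E]
After op 9 (replace(1, 'l')): offset=4, physical=[C,B,D,E,A,l,G,H], logical=[A,l,G,H,C,B,D,E]
After op 10 (rotate(+3)): offset=7, physical=[C,B,D,E,A,l,G,H], logical=[H,C,B,D,E,A,l,G]
After op 11 (swap(3, 1)): offset=7, physical=[D,B,C,E,A,l,G,H], logical=[H,D,B,C,E,A,l,G]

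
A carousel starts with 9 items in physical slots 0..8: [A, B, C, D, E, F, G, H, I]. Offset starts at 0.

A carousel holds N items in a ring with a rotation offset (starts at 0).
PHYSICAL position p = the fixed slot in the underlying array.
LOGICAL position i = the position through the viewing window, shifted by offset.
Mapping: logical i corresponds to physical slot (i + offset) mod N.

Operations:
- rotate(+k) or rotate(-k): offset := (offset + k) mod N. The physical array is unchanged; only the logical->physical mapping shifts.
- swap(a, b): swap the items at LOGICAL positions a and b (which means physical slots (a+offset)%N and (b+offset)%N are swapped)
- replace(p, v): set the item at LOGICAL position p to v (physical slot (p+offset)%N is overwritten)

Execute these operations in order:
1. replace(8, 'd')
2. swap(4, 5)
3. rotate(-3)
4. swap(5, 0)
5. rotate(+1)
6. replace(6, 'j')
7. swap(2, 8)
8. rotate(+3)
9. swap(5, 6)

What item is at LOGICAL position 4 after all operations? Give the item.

After op 1 (replace(8, 'd')): offset=0, physical=[A,B,C,D,E,F,G,H,d], logical=[A,B,C,D,E,F,G,H,d]
After op 2 (swap(4, 5)): offset=0, physical=[A,B,C,D,F,E,G,H,d], logical=[A,B,C,D,F,E,G,H,d]
After op 3 (rotate(-3)): offset=6, physical=[A,B,C,D,F,E,G,H,d], logical=[G,H,d,A,B,C,D,F,E]
After op 4 (swap(5, 0)): offset=6, physical=[A,B,G,D,F,E,C,H,d], logical=[C,H,d,A,B,G,D,F,E]
After op 5 (rotate(+1)): offset=7, physical=[A,B,G,D,F,E,C,H,d], logical=[H,d,A,B,G,D,F,E,C]
After op 6 (replace(6, 'j')): offset=7, physical=[A,B,G,D,j,E,C,H,d], logical=[H,d,A,B,G,D,j,E,C]
After op 7 (swap(2, 8)): offset=7, physical=[C,B,G,D,j,E,A,H,d], logical=[H,d,C,B,G,D,j,E,A]
After op 8 (rotate(+3)): offset=1, physical=[C,B,G,D,j,E,A,H,d], logical=[B,G,D,j,E,A,H,d,C]
After op 9 (swap(5, 6)): offset=1, physical=[C,B,G,D,j,E,H,A,d], logical=[B,G,D,j,E,H,A,d,C]

Answer: E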